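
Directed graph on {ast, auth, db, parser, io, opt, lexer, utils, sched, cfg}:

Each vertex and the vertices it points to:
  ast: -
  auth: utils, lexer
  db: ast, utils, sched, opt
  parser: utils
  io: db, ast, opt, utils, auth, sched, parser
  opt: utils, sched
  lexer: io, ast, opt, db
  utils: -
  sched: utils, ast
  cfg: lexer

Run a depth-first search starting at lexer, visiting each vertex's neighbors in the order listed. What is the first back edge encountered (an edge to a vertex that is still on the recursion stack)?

DFS from lexer (visiting each vertex's neighbors in the order listed); mark gray on enter, black on exit:
lexer gray
  io gray
    db gray
      ast gray
      ast black
      utils gray
      utils black
      sched gray
        sched→utils: utils black — skip
        sched→ast: ast black — skip
      sched black
      opt gray
        opt→utils: utils black — skip
        opt→sched: sched black — skip
      opt black
    db black
    io→ast: ast black — skip
    io→opt: opt black — skip
    io→utils: utils black — skip
    auth gray
      auth→utils: utils black — skip
      auth→lexer: lexer is gray → back edge
First back edge: auth → lexer.

auth->lexer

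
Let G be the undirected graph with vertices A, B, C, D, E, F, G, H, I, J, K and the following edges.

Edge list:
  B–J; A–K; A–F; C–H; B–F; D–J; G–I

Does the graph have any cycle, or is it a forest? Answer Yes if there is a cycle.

DFS, tracking each vertex's parent; an edge to a visited non-parent vertex closes a cycle.
Start from F:
visit F (parent –)
  visit A (parent F)
    visit K (parent A)
      K–A: parent, skip
    A–F: parent, skip
  visit B (parent F)
    visit J (parent B)
      visit D (parent J)
        D–J: parent, skip
      J–B: parent, skip
    B–F: parent, skip
visit C (parent –)
  visit H (parent C)
    H–C: parent, skip
visit E (parent –)
visit G (parent –)
  visit I (parent G)
    I–G: parent, skip
No non-parent visited neighbor found — the graph is a forest.

No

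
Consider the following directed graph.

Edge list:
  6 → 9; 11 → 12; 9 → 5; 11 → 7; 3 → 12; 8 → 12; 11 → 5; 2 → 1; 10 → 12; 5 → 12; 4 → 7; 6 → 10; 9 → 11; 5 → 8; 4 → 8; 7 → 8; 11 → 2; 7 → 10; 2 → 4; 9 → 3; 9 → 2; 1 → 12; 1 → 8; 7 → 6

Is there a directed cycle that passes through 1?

No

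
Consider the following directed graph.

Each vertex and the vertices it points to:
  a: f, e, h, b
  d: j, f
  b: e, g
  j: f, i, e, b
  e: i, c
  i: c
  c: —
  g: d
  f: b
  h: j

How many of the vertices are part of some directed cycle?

A vertex is on a directed cycle iff it belongs to a strongly connected component of size ≥ 2 (or has a self-loop).
The vertices on cycles are {b, d, f, g, j} — 5 in total.

5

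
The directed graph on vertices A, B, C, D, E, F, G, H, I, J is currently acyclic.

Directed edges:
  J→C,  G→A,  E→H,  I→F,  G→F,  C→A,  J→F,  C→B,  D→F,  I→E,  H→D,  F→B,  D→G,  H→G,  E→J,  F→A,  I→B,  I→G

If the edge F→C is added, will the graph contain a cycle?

No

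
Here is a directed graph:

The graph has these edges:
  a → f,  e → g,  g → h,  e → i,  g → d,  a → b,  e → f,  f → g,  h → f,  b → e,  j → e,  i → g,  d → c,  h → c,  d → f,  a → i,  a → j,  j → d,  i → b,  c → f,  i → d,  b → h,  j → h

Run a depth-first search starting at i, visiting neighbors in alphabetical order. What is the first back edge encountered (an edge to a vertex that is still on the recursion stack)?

c→f

DFS from i (visiting neighbors in alphabetical order); mark gray on enter, black on exit:
i gray
  b gray
    e gray
      f gray
        g gray
          d gray
            c gray
              c→f: f is gray → back edge
First back edge: c → f.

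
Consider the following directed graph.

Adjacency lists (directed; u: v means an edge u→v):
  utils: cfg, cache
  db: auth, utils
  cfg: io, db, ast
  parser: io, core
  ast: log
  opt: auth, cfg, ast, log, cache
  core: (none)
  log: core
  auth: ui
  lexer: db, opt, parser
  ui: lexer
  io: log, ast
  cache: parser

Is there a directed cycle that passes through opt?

Yes

opt is on a cycle iff opt can reach itself via ≥1 edge.
opt → auth → ui → lexer → opt — yes.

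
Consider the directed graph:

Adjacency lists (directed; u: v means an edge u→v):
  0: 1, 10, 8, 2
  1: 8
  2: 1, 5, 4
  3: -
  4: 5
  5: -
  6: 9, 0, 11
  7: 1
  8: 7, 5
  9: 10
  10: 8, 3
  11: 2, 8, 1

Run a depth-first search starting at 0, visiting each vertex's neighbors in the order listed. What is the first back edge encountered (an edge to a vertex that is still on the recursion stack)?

7->1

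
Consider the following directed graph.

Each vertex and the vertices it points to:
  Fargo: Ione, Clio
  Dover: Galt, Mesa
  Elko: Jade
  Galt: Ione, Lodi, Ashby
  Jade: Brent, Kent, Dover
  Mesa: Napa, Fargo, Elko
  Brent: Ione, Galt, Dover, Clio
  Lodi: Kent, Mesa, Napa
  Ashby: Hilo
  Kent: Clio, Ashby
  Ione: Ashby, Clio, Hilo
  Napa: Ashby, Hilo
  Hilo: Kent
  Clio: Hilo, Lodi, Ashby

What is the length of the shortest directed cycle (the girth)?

3

For each vertex v, BFS finds the shortest path from v back to v.
The shortest such closed walk is Lodi → Kent → Clio → Lodi, length 3.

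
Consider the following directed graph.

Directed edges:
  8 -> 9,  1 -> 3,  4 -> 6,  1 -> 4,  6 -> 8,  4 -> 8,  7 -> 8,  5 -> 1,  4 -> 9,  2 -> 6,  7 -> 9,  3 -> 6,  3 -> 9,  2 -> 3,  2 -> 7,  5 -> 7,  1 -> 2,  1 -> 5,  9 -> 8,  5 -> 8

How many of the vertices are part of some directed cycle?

4

A vertex is on a directed cycle iff it belongs to a strongly connected component of size ≥ 2 (or has a self-loop).
The vertices on cycles are {1, 5, 8, 9} — 4 in total.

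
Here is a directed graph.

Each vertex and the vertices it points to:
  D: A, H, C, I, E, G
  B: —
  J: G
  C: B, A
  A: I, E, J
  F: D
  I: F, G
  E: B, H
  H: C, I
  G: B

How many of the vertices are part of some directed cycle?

7

A vertex is on a directed cycle iff it belongs to a strongly connected component of size ≥ 2 (or has a self-loop).
The vertices on cycles are {A, C, D, E, F, H, I} — 7 in total.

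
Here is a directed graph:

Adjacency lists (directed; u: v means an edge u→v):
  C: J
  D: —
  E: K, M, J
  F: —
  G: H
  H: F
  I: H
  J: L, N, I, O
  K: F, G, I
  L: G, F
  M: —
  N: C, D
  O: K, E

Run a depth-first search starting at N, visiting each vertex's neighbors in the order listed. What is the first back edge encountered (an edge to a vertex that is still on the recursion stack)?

DFS from N (visiting each vertex's neighbors in the order listed); mark gray on enter, black on exit:
N gray
  C gray
    J gray
      L gray
        G gray
          H gray
            F gray
            F black
          H black
        G black
        L→F: F black — skip
      L black
      J→N: N is gray → back edge
First back edge: J → N.

J->N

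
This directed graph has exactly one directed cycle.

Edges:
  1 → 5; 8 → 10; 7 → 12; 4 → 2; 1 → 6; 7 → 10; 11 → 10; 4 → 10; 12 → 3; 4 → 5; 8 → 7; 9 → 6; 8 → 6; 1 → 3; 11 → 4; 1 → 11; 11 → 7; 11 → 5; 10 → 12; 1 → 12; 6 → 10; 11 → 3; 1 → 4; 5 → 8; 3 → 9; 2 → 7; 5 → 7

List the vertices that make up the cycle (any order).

3, 6, 9, 10, 12

DFS with gray/black marking from 3:
3 gray
  9 gray
    6 gray
      10 gray
        12 gray
          12→3: 3 is gray → back edge
Back edge closes the cycle 3 → 9 → 6 → 10 → 12 → 3; its vertices are {3, 6, 9, 10, 12}.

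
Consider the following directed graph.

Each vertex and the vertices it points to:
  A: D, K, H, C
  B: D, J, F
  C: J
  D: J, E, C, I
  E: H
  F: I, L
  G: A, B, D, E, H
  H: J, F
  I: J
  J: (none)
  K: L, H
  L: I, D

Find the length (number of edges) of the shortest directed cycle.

5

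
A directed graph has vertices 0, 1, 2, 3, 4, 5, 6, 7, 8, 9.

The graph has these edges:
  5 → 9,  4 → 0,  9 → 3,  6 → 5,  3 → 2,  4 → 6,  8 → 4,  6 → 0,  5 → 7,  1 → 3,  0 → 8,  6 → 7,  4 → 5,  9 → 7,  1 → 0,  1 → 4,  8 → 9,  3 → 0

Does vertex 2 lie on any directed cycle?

2 lies on a cycle iff there is a path from 2 back to itself.
Exploring from 2, it never reaches itself; equivalently, its strongly connected component is a singleton.

No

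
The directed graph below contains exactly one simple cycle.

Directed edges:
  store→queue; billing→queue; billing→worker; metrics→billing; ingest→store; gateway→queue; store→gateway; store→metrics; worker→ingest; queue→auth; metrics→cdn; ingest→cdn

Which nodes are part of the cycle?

store, ingest, worker, billing, metrics

DFS with gray/black marking from ingest:
ingest gray
  store gray
    gateway gray
      queue gray
        auth gray
        auth black
      queue black
    gateway black
    metrics gray
      billing gray
        worker gray
          worker→ingest: ingest is gray → back edge
Back edge closes the cycle ingest → store → metrics → billing → worker → ingest; its vertices are {store, ingest, worker, billing, metrics}.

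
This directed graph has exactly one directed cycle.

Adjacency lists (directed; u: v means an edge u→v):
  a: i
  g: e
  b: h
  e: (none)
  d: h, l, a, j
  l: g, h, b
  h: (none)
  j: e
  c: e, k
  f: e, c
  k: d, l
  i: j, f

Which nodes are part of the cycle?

a, c, d, f, i, k

DFS with gray/black marking from k:
k gray
  d gray
    h gray
    h black
    l gray
      g gray
        e gray
        e black
      g black
      l→h: h black — skip
      b gray
        b→h: h black — skip
      b black
    l black
    a gray
      i gray
        j gray
          j→e: e black — skip
        j black
        f gray
          f→e: e black — skip
          c gray
            c→e: e black — skip
            c→k: k is gray → back edge
Back edge closes the cycle k → d → a → i → f → c → k; its vertices are {a, c, d, f, i, k}.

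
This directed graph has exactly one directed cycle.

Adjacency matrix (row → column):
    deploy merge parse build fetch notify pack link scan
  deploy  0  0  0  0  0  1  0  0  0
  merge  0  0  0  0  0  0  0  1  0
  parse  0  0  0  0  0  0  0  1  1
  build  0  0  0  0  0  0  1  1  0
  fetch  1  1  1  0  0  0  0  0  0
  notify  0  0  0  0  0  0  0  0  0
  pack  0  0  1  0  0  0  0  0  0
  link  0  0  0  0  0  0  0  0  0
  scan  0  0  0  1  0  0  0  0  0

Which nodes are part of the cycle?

pack, scan, build, parse

DFS with gray/black marking from parse:
parse gray
  link gray
  link black
  scan gray
    build gray
      build→link: link black — skip
      pack gray
        pack→parse: parse is gray → back edge
Back edge closes the cycle parse → scan → build → pack → parse; its vertices are {pack, scan, build, parse}.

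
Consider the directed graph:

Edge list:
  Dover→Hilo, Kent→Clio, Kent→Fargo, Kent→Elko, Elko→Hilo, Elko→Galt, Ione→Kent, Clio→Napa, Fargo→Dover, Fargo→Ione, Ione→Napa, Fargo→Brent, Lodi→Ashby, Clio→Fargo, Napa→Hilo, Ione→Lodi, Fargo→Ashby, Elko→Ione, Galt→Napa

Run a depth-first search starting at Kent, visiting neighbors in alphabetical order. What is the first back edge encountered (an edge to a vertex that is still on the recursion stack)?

DFS from Kent (visiting neighbors in alphabetical order); mark gray on enter, black on exit:
Kent gray
  Clio gray
    Fargo gray
      Ashby gray
      Ashby black
      Brent gray
      Brent black
      Dover gray
        Hilo gray
        Hilo black
      Dover black
      Ione gray
        Ione→Kent: Kent is gray → back edge
First back edge: Ione → Kent.

Ione->Kent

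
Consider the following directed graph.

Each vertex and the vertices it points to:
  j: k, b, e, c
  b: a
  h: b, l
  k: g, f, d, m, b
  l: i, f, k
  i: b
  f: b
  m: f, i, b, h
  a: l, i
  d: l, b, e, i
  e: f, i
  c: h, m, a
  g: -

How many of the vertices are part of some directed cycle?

10

A vertex is on a directed cycle iff it belongs to a strongly connected component of size ≥ 2 (or has a self-loop).
The vertices on cycles are {a, b, d, e, f, h, i, k, l, m} — 10 in total.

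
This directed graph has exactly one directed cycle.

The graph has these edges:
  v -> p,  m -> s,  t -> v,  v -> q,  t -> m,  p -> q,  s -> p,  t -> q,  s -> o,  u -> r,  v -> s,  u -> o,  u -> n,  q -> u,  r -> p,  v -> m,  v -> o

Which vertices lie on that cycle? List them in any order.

DFS with gray/black marking from q:
q gray
  u gray
    n gray
    n black
    r gray
      p gray
        p→q: q is gray → back edge
Back edge closes the cycle q → u → r → p → q; its vertices are {p, q, r, u}.

p, q, r, u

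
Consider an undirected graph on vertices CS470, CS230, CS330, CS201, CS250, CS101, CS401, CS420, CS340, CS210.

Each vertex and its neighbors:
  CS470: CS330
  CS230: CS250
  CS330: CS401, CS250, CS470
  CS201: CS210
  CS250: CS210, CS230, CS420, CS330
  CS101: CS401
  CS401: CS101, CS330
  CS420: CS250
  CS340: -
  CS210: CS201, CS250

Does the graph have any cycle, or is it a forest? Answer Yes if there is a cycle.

DFS, tracking each vertex's parent; an edge to a visited non-parent vertex closes a cycle.
Start from CS340:
visit CS340 (parent –)
visit CS470 (parent –)
  visit CS330 (parent CS470)
    visit CS401 (parent CS330)
      visit CS101 (parent CS401)
        CS101–CS401: parent, skip
      CS401–CS330: parent, skip
    visit CS250 (parent CS330)
      visit CS210 (parent CS250)
        visit CS201 (parent CS210)
          CS201–CS210: parent, skip
        CS210–CS250: parent, skip
      visit CS230 (parent CS250)
        CS230–CS250: parent, skip
      visit CS420 (parent CS250)
        CS420–CS250: parent, skip
      CS250–CS330: parent, skip
    CS330–CS470: parent, skip
No non-parent visited neighbor found — the graph is a forest.

No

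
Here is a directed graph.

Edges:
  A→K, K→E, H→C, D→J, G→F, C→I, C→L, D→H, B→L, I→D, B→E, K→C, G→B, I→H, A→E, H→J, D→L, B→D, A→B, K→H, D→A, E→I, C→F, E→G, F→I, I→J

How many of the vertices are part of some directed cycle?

10

A vertex is on a directed cycle iff it belongs to a strongly connected component of size ≥ 2 (or has a self-loop).
The vertices on cycles are {A, B, C, D, E, F, G, H, I, K} — 10 in total.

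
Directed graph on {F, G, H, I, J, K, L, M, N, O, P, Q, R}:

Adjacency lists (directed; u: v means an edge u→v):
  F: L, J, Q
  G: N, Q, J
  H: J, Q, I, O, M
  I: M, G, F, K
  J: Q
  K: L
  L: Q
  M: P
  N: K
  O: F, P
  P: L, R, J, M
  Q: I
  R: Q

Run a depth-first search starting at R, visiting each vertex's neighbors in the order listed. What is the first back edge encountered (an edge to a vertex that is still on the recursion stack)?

L→Q

DFS from R (visiting each vertex's neighbors in the order listed); mark gray on enter, black on exit:
R gray
  Q gray
    I gray
      M gray
        P gray
          L gray
            L→Q: Q is gray → back edge
First back edge: L → Q.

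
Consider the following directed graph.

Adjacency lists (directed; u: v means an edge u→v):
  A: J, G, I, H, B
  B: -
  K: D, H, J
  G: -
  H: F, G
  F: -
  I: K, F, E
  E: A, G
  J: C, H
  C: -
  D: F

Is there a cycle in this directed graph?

Yes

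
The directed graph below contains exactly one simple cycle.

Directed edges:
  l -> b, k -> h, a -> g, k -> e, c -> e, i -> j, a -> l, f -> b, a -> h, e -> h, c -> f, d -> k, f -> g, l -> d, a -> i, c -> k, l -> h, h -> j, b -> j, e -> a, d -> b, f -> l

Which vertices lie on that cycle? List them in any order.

a, d, e, k, l

DFS with gray/black marking from e:
e gray
  h gray
    j gray
    j black
  h black
  a gray
    l gray
      d gray
        b gray
          b→j: j black — skip
        b black
        k gray
          k→h: h black — skip
          k→e: e is gray → back edge
Back edge closes the cycle e → a → l → d → k → e; its vertices are {a, d, e, k, l}.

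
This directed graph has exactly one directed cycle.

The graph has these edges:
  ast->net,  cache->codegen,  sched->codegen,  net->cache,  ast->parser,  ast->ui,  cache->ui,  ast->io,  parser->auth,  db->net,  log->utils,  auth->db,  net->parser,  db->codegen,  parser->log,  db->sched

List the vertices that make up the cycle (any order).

db, net, auth, parser

DFS with gray/black marking from net:
net gray
  parser gray
    auth gray
      db gray
        db→net: net is gray → back edge
Back edge closes the cycle net → parser → auth → db → net; its vertices are {db, net, auth, parser}.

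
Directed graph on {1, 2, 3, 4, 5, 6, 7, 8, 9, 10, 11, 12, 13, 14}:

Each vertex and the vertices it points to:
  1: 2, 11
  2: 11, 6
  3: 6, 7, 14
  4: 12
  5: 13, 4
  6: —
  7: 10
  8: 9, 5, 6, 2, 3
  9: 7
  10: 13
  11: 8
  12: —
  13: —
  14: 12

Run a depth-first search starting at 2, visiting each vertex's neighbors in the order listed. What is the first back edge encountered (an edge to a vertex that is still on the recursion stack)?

8→2

DFS from 2 (visiting each vertex's neighbors in the order listed); mark gray on enter, black on exit:
2 gray
  11 gray
    8 gray
      9 gray
        7 gray
          10 gray
            13 gray
            13 black
          10 black
        7 black
      9 black
      5 gray
        5→13: 13 black — skip
        4 gray
          12 gray
          12 black
        4 black
      5 black
      6 gray
      6 black
      8→2: 2 is gray → back edge
First back edge: 8 → 2.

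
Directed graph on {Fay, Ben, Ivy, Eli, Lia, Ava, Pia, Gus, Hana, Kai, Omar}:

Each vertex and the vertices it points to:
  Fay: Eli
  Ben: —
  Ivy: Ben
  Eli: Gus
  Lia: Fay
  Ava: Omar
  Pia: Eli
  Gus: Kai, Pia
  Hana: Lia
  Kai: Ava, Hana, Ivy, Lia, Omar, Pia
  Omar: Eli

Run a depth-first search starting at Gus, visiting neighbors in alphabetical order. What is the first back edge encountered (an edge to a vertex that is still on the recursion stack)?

Eli→Gus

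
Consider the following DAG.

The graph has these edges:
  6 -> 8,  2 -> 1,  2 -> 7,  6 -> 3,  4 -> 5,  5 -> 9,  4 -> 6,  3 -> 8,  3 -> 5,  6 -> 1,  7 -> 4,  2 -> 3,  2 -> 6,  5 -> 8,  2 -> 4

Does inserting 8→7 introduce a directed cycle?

Yes

Adding 8→7 creates a cycle iff 7 can already reach 8.
Path from 7: 7 → 4 → 5 → 8.
So 7 → … → 8 → 7 is a cycle.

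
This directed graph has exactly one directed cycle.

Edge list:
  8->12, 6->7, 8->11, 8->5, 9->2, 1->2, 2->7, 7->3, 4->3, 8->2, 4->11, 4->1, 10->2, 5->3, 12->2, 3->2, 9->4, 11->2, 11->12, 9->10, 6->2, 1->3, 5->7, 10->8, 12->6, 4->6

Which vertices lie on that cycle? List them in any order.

2, 3, 7

DFS with gray/black marking from 2:
2 gray
  7 gray
    3 gray
      3→2: 2 is gray → back edge
Back edge closes the cycle 2 → 7 → 3 → 2; its vertices are {2, 3, 7}.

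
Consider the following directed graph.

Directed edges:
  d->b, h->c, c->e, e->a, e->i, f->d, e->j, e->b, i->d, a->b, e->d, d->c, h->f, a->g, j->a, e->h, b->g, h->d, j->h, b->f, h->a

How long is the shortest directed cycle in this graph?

For each vertex v, BFS finds the shortest path from v back to v.
The shortest such closed walk is h → c → e → h, length 3.

3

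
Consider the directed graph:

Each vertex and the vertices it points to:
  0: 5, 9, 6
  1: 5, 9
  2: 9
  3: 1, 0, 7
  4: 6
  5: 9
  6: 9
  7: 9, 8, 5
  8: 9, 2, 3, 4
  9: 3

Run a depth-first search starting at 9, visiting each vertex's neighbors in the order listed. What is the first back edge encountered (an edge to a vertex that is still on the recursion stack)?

DFS from 9 (visiting each vertex's neighbors in the order listed); mark gray on enter, black on exit:
9 gray
  3 gray
    1 gray
      5 gray
        5→9: 9 is gray → back edge
First back edge: 5 → 9.

5→9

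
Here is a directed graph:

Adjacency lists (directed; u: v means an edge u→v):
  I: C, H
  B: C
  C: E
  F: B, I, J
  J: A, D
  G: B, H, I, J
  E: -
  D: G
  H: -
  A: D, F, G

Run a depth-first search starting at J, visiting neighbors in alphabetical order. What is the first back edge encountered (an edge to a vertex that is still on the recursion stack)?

DFS from J (visiting neighbors in alphabetical order); mark gray on enter, black on exit:
J gray
  A gray
    D gray
      G gray
        B gray
          C gray
            E gray
            E black
          C black
        B black
        H gray
        H black
        I gray
          I→C: C black — skip
          I→H: H black — skip
        I black
        G→J: J is gray → back edge
First back edge: G → J.

G->J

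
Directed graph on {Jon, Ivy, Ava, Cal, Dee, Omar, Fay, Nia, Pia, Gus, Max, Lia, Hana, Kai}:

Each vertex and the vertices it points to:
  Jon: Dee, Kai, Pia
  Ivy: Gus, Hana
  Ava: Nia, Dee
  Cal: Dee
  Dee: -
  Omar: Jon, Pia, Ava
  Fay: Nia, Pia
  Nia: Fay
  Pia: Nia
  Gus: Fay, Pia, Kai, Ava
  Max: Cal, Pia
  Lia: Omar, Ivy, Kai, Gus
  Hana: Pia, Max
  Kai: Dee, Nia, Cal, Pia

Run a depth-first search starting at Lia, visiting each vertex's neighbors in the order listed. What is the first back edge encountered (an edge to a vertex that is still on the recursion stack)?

DFS from Lia (visiting each vertex's neighbors in the order listed); mark gray on enter, black on exit:
Lia gray
  Omar gray
    Jon gray
      Dee gray
      Dee black
      Kai gray
        Kai→Dee: Dee black — skip
        Nia gray
          Fay gray
            Fay→Nia: Nia is gray → back edge
First back edge: Fay → Nia.

Fay->Nia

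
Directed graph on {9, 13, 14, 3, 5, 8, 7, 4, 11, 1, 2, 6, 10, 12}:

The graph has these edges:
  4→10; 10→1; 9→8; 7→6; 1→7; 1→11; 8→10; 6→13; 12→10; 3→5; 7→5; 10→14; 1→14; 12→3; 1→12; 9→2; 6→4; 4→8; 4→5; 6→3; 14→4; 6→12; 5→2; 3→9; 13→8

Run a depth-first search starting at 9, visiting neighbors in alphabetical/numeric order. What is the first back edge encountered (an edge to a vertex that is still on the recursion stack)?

3->9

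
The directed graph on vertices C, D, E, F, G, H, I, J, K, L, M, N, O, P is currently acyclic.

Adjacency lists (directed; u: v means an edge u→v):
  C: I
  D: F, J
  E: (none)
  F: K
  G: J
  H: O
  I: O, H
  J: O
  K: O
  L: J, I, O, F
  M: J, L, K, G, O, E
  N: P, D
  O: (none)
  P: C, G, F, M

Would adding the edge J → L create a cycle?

Yes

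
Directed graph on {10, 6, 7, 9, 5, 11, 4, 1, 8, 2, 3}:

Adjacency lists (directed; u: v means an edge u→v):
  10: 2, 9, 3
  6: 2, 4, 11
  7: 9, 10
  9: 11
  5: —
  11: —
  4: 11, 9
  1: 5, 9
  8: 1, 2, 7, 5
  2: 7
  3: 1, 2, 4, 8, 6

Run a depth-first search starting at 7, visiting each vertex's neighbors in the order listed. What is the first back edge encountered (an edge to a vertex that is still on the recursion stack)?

2→7

DFS from 7 (visiting each vertex's neighbors in the order listed); mark gray on enter, black on exit:
7 gray
  9 gray
    11 gray
    11 black
  9 black
  10 gray
    2 gray
      2→7: 7 is gray → back edge
First back edge: 2 → 7.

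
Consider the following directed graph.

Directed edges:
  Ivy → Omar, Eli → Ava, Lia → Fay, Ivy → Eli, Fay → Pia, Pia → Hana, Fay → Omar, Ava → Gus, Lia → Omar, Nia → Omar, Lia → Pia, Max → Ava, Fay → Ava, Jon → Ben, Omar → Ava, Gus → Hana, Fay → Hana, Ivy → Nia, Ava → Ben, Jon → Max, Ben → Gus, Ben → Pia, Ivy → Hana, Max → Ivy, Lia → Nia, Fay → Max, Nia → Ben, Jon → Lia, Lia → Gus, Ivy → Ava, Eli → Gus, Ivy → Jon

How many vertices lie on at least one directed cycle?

A vertex is on a directed cycle iff it belongs to a strongly connected component of size ≥ 2 (or has a self-loop).
The vertices on cycles are {Fay, Ivy, Jon, Lia, Max} — 5 in total.

5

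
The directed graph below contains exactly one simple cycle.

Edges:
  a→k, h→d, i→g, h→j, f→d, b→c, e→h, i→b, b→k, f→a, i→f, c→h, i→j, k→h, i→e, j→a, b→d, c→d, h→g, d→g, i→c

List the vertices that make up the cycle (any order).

a, h, j, k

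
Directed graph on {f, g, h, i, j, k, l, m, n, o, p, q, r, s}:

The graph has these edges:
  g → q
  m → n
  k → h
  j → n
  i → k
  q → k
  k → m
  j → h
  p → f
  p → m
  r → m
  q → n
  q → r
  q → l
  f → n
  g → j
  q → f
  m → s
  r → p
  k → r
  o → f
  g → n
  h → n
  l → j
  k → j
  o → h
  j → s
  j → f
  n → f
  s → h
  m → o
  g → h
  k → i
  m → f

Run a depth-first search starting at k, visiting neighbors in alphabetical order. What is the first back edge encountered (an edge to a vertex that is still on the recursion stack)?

f->n

DFS from k (visiting neighbors in alphabetical order); mark gray on enter, black on exit:
k gray
  h gray
    n gray
      f gray
        f→n: n is gray → back edge
First back edge: f → n.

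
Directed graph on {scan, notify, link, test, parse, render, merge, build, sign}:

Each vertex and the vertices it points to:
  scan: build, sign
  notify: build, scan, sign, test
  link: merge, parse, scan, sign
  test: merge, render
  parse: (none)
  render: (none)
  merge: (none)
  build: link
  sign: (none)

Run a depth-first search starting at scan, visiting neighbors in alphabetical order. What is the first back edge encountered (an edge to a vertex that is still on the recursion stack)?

DFS from scan (visiting neighbors in alphabetical order); mark gray on enter, black on exit:
scan gray
  build gray
    link gray
      merge gray
      merge black
      parse gray
      parse black
      link→scan: scan is gray → back edge
First back edge: link → scan.

link->scan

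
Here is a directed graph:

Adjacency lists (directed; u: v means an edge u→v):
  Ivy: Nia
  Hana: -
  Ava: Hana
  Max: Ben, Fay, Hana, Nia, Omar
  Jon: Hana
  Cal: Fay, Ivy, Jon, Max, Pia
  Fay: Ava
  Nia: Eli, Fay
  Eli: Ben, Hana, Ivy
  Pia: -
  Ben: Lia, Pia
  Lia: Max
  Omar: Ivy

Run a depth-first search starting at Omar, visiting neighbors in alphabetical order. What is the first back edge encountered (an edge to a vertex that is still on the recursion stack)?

Max→Ben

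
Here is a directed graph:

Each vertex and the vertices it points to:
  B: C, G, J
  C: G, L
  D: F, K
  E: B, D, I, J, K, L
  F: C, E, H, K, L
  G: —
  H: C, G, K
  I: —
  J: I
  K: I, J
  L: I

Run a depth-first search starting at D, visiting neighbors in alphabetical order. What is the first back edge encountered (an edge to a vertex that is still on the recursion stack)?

E->D

DFS from D (visiting neighbors in alphabetical order); mark gray on enter, black on exit:
D gray
  F gray
    C gray
      G gray
      G black
      L gray
        I gray
        I black
      L black
    C black
    E gray
      B gray
        B→C: C black — skip
        B→G: G black — skip
        J gray
          J→I: I black — skip
        J black
      B black
      E→D: D is gray → back edge
First back edge: E → D.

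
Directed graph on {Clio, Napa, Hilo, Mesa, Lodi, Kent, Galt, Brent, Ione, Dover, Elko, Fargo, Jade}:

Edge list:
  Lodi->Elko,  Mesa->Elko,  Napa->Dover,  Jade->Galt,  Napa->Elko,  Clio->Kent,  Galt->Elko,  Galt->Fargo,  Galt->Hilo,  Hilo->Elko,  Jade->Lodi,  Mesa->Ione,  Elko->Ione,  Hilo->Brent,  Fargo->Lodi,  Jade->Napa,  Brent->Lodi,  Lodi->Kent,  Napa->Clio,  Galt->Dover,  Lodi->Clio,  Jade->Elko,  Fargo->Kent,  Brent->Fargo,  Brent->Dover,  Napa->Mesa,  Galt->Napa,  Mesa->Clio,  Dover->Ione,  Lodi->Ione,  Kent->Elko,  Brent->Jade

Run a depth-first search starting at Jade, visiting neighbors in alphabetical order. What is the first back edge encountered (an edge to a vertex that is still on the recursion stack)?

Brent→Jade

DFS from Jade (visiting neighbors in alphabetical order); mark gray on enter, black on exit:
Jade gray
  Elko gray
    Ione gray
    Ione black
  Elko black
  Galt gray
    Dover gray
      Dover→Ione: Ione black — skip
    Dover black
    Galt→Elko: Elko black — skip
    Fargo gray
      Kent gray
        Kent→Elko: Elko black — skip
      Kent black
      Lodi gray
        Clio gray
          Clio→Kent: Kent black — skip
        Clio black
        Lodi→Elko: Elko black — skip
        Lodi→Ione: Ione black — skip
        Lodi→Kent: Kent black — skip
      Lodi black
    Fargo black
    Hilo gray
      Brent gray
        Brent→Dover: Dover black — skip
        Brent→Fargo: Fargo black — skip
        Brent→Jade: Jade is gray → back edge
First back edge: Brent → Jade.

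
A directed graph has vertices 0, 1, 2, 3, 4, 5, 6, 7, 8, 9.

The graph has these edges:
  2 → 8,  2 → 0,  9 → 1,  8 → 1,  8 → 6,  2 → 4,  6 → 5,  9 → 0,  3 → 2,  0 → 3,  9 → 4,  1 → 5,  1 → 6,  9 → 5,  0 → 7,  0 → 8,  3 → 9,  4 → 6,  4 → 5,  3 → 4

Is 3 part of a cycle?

Yes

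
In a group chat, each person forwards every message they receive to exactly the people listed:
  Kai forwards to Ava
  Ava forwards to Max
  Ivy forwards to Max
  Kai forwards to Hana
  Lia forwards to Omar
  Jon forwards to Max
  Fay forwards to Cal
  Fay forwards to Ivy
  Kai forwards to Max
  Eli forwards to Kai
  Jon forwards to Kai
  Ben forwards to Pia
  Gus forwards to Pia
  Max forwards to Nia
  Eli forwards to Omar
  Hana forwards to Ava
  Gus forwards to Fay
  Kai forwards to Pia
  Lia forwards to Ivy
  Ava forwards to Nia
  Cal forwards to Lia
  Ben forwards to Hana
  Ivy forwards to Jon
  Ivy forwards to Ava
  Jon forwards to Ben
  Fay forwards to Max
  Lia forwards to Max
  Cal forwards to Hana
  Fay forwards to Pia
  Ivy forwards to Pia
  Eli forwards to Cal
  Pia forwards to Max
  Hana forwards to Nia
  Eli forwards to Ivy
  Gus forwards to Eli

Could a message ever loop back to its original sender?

No

DFS with white/gray/black marking, starting from Lia:
Lia gray
  Ivy gray
    Pia gray
      Max gray
        Nia gray
        Nia black
      Max black
    Pia black
    Jon gray
      Ben gray
        Hana gray
          Ava gray
            Ava→Max: Max black — skip
            Ava→Nia: Nia black — skip
          Ava black
          Hana→Nia: Nia black — skip
        Hana black
        Ben→Pia: Pia black — skip
      Ben black
      Kai gray
        Kai→Ava: Ava black — skip
        Kai→Hana: Hana black — skip
        Kai→Max: Max black — skip
        Kai→Pia: Pia black — skip
      Kai black
      Jon→Max: Max black — skip
    Jon black
    Ivy→Ava: Ava black — skip
    Ivy→Max: Max black — skip
  Ivy black
  Omar gray
  Omar black
  Lia→Max: Max black — skip
Lia black
Gus gray
  Eli gray
    Cal gray
      Cal→Hana: Hana black — skip
      Cal→Lia: Lia black — skip
    Cal black
    Eli→Omar: Omar black — skip
    Eli→Ivy: Ivy black — skip
    Eli→Kai: Kai black — skip
  Eli black
  Fay gray
    Fay→Cal: Cal black — skip
    Fay→Ivy: Ivy black — skip
    Fay→Pia: Pia black — skip
    Fay→Max: Max black — skip
  Fay black
  Gus→Pia: Pia black — skip
Gus black
Every edge goes to a white or black vertex — no back edge, so the graph is acyclic.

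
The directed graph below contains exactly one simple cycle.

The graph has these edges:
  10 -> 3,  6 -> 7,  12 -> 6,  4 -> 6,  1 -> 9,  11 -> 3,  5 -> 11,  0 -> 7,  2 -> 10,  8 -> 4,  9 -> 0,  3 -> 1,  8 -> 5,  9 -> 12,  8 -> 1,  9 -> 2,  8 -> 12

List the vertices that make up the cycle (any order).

1, 2, 3, 9, 10

DFS with gray/black marking from 1:
1 gray
  9 gray
    2 gray
      10 gray
        3 gray
          3→1: 1 is gray → back edge
Back edge closes the cycle 1 → 9 → 2 → 10 → 3 → 1; its vertices are {1, 2, 3, 9, 10}.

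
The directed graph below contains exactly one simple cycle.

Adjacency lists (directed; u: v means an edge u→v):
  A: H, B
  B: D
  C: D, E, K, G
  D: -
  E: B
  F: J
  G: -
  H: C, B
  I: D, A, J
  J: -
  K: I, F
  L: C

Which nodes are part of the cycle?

DFS with gray/black marking from C:
C gray
  D gray
  D black
  E gray
    B gray
      B→D: D black — skip
    B black
  E black
  K gray
    I gray
      I→D: D black — skip
      A gray
        H gray
          H→C: C is gray → back edge
Back edge closes the cycle C → K → I → A → H → C; its vertices are {A, C, H, I, K}.

A, C, H, I, K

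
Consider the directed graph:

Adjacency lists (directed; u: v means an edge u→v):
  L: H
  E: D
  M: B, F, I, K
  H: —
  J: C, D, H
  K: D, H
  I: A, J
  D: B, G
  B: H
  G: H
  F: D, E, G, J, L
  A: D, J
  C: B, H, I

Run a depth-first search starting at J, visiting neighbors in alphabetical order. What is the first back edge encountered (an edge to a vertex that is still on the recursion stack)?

A->J

DFS from J (visiting neighbors in alphabetical order); mark gray on enter, black on exit:
J gray
  C gray
    B gray
      H gray
      H black
    B black
    C→H: H black — skip
    I gray
      A gray
        D gray
          D→B: B black — skip
          G gray
            G→H: H black — skip
          G black
        D black
        A→J: J is gray → back edge
First back edge: A → J.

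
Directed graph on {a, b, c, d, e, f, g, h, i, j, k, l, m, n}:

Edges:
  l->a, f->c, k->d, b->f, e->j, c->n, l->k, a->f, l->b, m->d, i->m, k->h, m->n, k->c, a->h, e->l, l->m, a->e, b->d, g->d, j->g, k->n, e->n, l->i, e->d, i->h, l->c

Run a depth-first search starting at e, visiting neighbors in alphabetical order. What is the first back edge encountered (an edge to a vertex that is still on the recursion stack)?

a→e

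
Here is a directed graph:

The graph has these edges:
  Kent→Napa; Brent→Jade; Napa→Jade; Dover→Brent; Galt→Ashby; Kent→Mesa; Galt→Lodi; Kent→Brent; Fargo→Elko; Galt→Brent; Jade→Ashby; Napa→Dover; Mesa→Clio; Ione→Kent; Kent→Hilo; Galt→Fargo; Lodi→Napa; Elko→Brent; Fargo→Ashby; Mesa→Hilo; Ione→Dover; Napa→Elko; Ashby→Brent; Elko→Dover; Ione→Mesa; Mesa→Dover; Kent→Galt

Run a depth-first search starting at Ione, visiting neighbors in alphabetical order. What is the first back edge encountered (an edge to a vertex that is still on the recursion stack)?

Ashby->Brent

DFS from Ione (visiting neighbors in alphabetical order); mark gray on enter, black on exit:
Ione gray
  Dover gray
    Brent gray
      Jade gray
        Ashby gray
          Ashby→Brent: Brent is gray → back edge
First back edge: Ashby → Brent.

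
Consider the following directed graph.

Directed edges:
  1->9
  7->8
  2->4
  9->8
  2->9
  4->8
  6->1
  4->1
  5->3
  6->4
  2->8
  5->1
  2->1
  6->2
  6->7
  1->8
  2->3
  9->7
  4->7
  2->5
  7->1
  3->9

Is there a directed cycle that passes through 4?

No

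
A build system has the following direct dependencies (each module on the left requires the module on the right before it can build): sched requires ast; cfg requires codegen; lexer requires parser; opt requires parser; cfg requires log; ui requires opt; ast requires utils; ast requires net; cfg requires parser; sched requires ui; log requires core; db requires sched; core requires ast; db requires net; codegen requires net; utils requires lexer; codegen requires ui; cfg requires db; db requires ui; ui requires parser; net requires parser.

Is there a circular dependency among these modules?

No

DFS with white/gray/black marking, starting from log:
log gray
  core gray
    ast gray
      net gray
        parser gray
        parser black
      net black
      utils gray
        lexer gray
          lexer→parser: parser black — skip
        lexer black
      utils black
    ast black
  core black
log black
codegen gray
  codegen→net: net black — skip
  ui gray
    ui→parser: parser black — skip
    opt gray
      opt→parser: parser black — skip
    opt black
  ui black
codegen black
sched gray
  sched→ast: ast black — skip
  sched→ui: ui black — skip
sched black
db gray
  db→ui: ui black — skip
  db→sched: sched black — skip
  db→net: net black — skip
db black
cfg gray
  cfg→codegen: codegen black — skip
  cfg→parser: parser black — skip
  cfg→log: log black — skip
  cfg→db: db black — skip
cfg black
Every edge goes to a white or black vertex — no back edge, so the graph is acyclic.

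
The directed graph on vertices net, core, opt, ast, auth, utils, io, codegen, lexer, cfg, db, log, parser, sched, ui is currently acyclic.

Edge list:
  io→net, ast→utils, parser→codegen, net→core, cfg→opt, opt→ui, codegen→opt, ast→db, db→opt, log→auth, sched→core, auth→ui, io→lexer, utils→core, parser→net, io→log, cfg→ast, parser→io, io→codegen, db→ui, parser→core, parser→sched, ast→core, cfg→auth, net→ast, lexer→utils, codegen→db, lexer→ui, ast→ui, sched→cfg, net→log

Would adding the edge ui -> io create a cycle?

Yes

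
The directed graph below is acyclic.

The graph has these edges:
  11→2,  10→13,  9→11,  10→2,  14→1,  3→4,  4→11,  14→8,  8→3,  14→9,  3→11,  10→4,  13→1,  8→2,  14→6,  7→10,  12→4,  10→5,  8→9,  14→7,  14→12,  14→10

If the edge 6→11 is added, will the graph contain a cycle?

Adding 6→11 creates a cycle iff 11 can already reach 6.
Explore from 11: no path reaches 6. The graph stays acyclic.

No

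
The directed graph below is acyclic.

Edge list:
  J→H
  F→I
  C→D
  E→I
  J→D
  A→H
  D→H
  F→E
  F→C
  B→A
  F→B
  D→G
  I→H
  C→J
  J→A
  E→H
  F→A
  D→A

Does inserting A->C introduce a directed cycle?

Adding A→C creates a cycle iff C can already reach A.
Path from C: C → J → A.
So C → … → A → C is a cycle.

Yes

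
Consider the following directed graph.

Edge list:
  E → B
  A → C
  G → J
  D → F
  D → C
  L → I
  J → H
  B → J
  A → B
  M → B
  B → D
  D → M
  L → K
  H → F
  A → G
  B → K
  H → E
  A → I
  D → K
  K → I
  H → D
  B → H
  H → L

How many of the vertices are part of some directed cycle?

6

A vertex is on a directed cycle iff it belongs to a strongly connected component of size ≥ 2 (or has a self-loop).
The vertices on cycles are {B, D, E, H, J, M} — 6 in total.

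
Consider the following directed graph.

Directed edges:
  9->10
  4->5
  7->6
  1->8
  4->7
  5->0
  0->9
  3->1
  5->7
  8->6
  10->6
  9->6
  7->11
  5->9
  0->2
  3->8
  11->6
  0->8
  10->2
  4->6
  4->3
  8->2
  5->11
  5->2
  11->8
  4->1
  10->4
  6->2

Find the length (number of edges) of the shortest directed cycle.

4

For each vertex v, BFS finds the shortest path from v back to v.
The shortest such closed walk is 10 → 4 → 5 → 9 → 10, length 4.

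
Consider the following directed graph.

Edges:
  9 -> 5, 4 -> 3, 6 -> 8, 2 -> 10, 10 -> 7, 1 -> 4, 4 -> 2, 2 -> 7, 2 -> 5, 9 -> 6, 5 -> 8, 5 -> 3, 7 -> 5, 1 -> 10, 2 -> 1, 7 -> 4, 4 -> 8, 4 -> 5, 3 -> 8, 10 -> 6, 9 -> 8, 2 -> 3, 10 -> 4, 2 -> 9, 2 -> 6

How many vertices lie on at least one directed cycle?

5

A vertex is on a directed cycle iff it belongs to a strongly connected component of size ≥ 2 (or has a self-loop).
The vertices on cycles are {1, 2, 4, 7, 10} — 5 in total.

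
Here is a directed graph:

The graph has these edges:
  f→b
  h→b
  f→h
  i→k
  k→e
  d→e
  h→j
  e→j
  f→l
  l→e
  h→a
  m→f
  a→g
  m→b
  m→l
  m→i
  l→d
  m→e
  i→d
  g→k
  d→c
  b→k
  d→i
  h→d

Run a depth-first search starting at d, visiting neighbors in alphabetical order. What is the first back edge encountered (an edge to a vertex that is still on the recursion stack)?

DFS from d (visiting neighbors in alphabetical order); mark gray on enter, black on exit:
d gray
  c gray
  c black
  e gray
    j gray
    j black
  e black
  i gray
    i→d: d is gray → back edge
First back edge: i → d.

i->d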